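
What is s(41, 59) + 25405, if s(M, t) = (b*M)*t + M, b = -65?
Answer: -131789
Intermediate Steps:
s(M, t) = M - 65*M*t (s(M, t) = (-65*M)*t + M = -65*M*t + M = M - 65*M*t)
s(41, 59) + 25405 = 41*(1 - 65*59) + 25405 = 41*(1 - 3835) + 25405 = 41*(-3834) + 25405 = -157194 + 25405 = -131789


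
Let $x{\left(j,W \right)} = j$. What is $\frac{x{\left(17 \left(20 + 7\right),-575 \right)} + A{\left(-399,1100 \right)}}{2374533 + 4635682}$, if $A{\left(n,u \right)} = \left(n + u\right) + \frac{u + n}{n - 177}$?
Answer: $\frac{667459}{4037883840} \approx 0.0001653$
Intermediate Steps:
$A{\left(n,u \right)} = n + u + \frac{n + u}{-177 + n}$ ($A{\left(n,u \right)} = \left(n + u\right) + \frac{n + u}{-177 + n} = n + u + \frac{n + u}{-177 + n}$)
$\frac{x{\left(17 \left(20 + 7\right),-575 \right)} + A{\left(-399,1100 \right)}}{2374533 + 4635682} = \frac{17 \left(20 + 7\right) + \frac{\left(-399\right)^{2} - -70224 - 193600 - 438900}{-177 - 399}}{2374533 + 4635682} = \frac{17 \cdot 27 + \frac{159201 + 70224 - 193600 - 438900}{-576}}{7010215} = \left(459 - - \frac{403075}{576}\right) \frac{1}{7010215} = \left(459 + \frac{403075}{576}\right) \frac{1}{7010215} = \frac{667459}{576} \cdot \frac{1}{7010215} = \frac{667459}{4037883840}$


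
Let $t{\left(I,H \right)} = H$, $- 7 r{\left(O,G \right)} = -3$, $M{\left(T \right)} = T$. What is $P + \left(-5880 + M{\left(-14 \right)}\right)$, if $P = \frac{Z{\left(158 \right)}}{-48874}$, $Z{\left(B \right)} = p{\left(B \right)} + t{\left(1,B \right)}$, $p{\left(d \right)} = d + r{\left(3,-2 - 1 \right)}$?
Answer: $- \frac{2016445707}{342118} \approx -5894.0$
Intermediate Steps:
$r{\left(O,G \right)} = \frac{3}{7}$ ($r{\left(O,G \right)} = \left(- \frac{1}{7}\right) \left(-3\right) = \frac{3}{7}$)
$p{\left(d \right)} = \frac{3}{7} + d$ ($p{\left(d \right)} = d + \frac{3}{7} = \frac{3}{7} + d$)
$Z{\left(B \right)} = \frac{3}{7} + 2 B$ ($Z{\left(B \right)} = \left(\frac{3}{7} + B\right) + B = \frac{3}{7} + 2 B$)
$P = - \frac{2215}{342118}$ ($P = \frac{\frac{3}{7} + 2 \cdot 158}{-48874} = \left(\frac{3}{7} + 316\right) \left(- \frac{1}{48874}\right) = \frac{2215}{7} \left(- \frac{1}{48874}\right) = - \frac{2215}{342118} \approx -0.0064744$)
$P + \left(-5880 + M{\left(-14 \right)}\right) = - \frac{2215}{342118} - 5894 = - \frac{2016445707}{342118}$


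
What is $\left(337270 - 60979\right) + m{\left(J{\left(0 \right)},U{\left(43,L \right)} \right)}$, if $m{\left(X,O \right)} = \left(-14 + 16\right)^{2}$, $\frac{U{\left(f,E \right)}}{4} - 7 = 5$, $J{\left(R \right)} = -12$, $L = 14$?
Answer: $276295$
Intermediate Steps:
$U{\left(f,E \right)} = 48$ ($U{\left(f,E \right)} = 28 + 4 \cdot 5 = 28 + 20 = 48$)
$m{\left(X,O \right)} = 4$ ($m{\left(X,O \right)} = 2^{2} = 4$)
$\left(337270 - 60979\right) + m{\left(J{\left(0 \right)},U{\left(43,L \right)} \right)} = \left(337270 - 60979\right) + 4 = 276291 + 4 = 276295$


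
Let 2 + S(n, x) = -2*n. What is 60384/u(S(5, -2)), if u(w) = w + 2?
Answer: -30192/5 ≈ -6038.4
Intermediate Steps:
S(n, x) = -2 - 2*n
u(w) = 2 + w
60384/u(S(5, -2)) = 60384/(2 + (-2 - 2*5)) = 60384/(2 + (-2 - 10)) = 60384/(2 - 12) = 60384/(-10) = 60384*(-1/10) = -30192/5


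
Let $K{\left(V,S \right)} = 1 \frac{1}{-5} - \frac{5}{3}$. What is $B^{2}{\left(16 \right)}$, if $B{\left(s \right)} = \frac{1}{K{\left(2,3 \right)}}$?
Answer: $\frac{225}{784} \approx 0.28699$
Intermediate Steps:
$K{\left(V,S \right)} = - \frac{28}{15}$ ($K{\left(V,S \right)} = 1 \left(- \frac{1}{5}\right) - \frac{5}{3} = - \frac{1}{5} - \frac{5}{3} = - \frac{28}{15}$)
$B{\left(s \right)} = - \frac{15}{28}$ ($B{\left(s \right)} = \frac{1}{- \frac{28}{15}} = - \frac{15}{28}$)
$B^{2}{\left(16 \right)} = \left(- \frac{15}{28}\right)^{2} = \frac{225}{784}$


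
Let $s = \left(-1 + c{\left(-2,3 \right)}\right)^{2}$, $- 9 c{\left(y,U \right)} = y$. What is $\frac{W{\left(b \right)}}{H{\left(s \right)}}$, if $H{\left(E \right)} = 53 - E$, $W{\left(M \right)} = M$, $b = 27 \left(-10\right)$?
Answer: $- \frac{10935}{2122} \approx -5.1532$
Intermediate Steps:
$b = -270$
$c{\left(y,U \right)} = - \frac{y}{9}$
$s = \frac{49}{81}$ ($s = \left(-1 - - \frac{2}{9}\right)^{2} = \left(-1 + \frac{2}{9}\right)^{2} = \left(- \frac{7}{9}\right)^{2} = \frac{49}{81} \approx 0.60494$)
$\frac{W{\left(b \right)}}{H{\left(s \right)}} = - \frac{270}{53 - \frac{49}{81}} = - \frac{270}{\frac{4244}{81}} = \left(-270\right) \frac{81}{4244} = - \frac{10935}{2122}$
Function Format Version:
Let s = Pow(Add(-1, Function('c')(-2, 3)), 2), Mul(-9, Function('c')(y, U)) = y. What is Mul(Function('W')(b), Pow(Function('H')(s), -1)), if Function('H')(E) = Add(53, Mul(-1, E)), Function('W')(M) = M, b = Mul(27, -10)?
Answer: Rational(-10935, 2122) ≈ -5.1532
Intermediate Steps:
b = -270
Function('c')(y, U) = Mul(Rational(-1, 9), y)
s = Rational(49, 81) (s = Pow(Add(-1, Mul(Rational(-1, 9), -2)), 2) = Pow(Add(-1, Rational(2, 9)), 2) = Pow(Rational(-7, 9), 2) = Rational(49, 81) ≈ 0.60494)
Mul(Function('W')(b), Pow(Function('H')(s), -1)) = Mul(-270, Pow(Add(53, Mul(-1, Rational(49, 81))), -1)) = Mul(-270, Pow(Add(53, Rational(-49, 81)), -1)) = Mul(-270, Pow(Rational(4244, 81), -1)) = Mul(-270, Rational(81, 4244)) = Rational(-10935, 2122)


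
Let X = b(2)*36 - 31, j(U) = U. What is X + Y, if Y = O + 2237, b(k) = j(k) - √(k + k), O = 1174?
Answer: 3380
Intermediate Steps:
b(k) = k - √2*√k (b(k) = k - √(k + k) = k - √(2*k) = k - √2*√k)
Y = 3411 (Y = 1174 + 2237 = 3411)
X = -31 (X = (2 - √2*√2)*36 - 31 = (2 - 2)*36 - 31 = 0*36 - 31 = 0 - 31 = -31)
X + Y = -31 + 3411 = 3380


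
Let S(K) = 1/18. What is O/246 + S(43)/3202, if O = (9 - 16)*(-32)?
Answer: 2151785/2363076 ≈ 0.91059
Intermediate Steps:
S(K) = 1/18
O = 224 (O = -7*(-32) = 224)
O/246 + S(43)/3202 = 224/246 + (1/18)/3202 = 224*(1/246) + (1/18)*(1/3202) = 112/123 + 1/57636 = 2151785/2363076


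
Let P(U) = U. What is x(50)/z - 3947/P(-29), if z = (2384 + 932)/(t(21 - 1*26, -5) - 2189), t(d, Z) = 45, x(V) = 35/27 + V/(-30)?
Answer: 88501141/649107 ≈ 136.34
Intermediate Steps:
x(V) = 35/27 - V/30 (x(V) = 35*(1/27) + V*(-1/30) = 35/27 - V/30)
z = -829/536 (z = (2384 + 932)/(45 - 2189) = 3316/(-2144) = 3316*(-1/2144) = -829/536 ≈ -1.5466)
x(50)/z - 3947/P(-29) = (35/27 - 1/30*50)/(-829/536) - 3947/(-29) = (35/27 - 5/3)*(-536/829) - 3947*(-1/29) = -10/27*(-536/829) + 3947/29 = 5360/22383 + 3947/29 = 88501141/649107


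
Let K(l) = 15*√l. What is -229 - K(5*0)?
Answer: -229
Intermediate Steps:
-229 - K(5*0) = -229 - 15*√(5*0) = -229 - 15*√0 = -229 - 15*0 = -229 - 1*0 = -229 + 0 = -229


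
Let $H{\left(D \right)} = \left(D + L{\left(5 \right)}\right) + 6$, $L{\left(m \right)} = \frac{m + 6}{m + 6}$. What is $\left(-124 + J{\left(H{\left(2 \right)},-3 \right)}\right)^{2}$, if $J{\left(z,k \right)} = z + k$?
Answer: $13924$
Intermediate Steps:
$L{\left(m \right)} = 1$ ($L{\left(m \right)} = \frac{6 + m}{6 + m} = 1$)
$H{\left(D \right)} = 7 + D$ ($H{\left(D \right)} = \left(D + 1\right) + 6 = \left(1 + D\right) + 6 = 7 + D$)
$J{\left(z,k \right)} = k + z$
$\left(-124 + J{\left(H{\left(2 \right)},-3 \right)}\right)^{2} = \left(-124 + \left(-3 + \left(7 + 2\right)\right)\right)^{2} = \left(-124 + \left(-3 + 9\right)\right)^{2} = \left(-124 + 6\right)^{2} = \left(-118\right)^{2} = 13924$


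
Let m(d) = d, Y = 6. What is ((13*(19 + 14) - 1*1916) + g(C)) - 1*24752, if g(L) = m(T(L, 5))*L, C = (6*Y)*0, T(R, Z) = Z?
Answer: -26239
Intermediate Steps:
C = 0 (C = (6*6)*0 = 36*0 = 0)
g(L) = 5*L
((13*(19 + 14) - 1*1916) + g(C)) - 1*24752 = ((13*(19 + 14) - 1*1916) + 5*0) - 1*24752 = ((13*33 - 1916) + 0) - 24752 = ((429 - 1916) + 0) - 24752 = (-1487 + 0) - 24752 = -1487 - 24752 = -26239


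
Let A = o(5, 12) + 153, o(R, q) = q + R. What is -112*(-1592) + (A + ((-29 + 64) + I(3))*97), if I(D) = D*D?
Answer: 182742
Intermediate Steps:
I(D) = D²
o(R, q) = R + q
A = 170 (A = (5 + 12) + 153 = 17 + 153 = 170)
-112*(-1592) + (A + ((-29 + 64) + I(3))*97) = -112*(-1592) + (170 + ((-29 + 64) + 3²)*97) = 178304 + (170 + (35 + 9)*97) = 178304 + (170 + 44*97) = 178304 + (170 + 4268) = 178304 + 4438 = 182742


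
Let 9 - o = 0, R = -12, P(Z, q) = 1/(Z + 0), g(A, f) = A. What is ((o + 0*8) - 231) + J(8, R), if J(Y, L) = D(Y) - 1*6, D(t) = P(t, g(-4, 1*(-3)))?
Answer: -1823/8 ≈ -227.88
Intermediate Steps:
P(Z, q) = 1/Z
D(t) = 1/t
o = 9 (o = 9 - 1*0 = 9 + 0 = 9)
J(Y, L) = -6 + 1/Y (J(Y, L) = 1/Y - 1*6 = 1/Y - 6 = -6 + 1/Y)
((o + 0*8) - 231) + J(8, R) = ((9 + 0*8) - 231) + (-6 + 1/8) = ((9 + 0) - 231) + (-6 + 1/8) = (9 - 231) - 47/8 = -222 - 47/8 = -1823/8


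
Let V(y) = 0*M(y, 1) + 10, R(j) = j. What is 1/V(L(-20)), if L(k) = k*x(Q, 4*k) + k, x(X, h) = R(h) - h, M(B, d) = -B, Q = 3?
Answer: 1/10 ≈ 0.10000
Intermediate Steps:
x(X, h) = 0 (x(X, h) = h - h = 0)
L(k) = k (L(k) = k*0 + k = 0 + k = k)
V(y) = 10 (V(y) = 0*(-y) + 10 = 0 + 10 = 10)
1/V(L(-20)) = 1/10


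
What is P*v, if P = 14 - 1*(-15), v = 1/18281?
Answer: 29/18281 ≈ 0.0015863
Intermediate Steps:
v = 1/18281 ≈ 5.4702e-5
P = 29 (P = 14 + 15 = 29)
P*v = 29*(1/18281) = 29/18281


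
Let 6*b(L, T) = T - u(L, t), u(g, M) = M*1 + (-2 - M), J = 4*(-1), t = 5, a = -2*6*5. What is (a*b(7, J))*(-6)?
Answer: -120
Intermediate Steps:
a = -60 (a = -12*5 = -60)
J = -4
u(g, M) = -2 (u(g, M) = M + (-2 - M) = -2)
b(L, T) = ⅓ + T/6 (b(L, T) = (T - 1*(-2))/6 = (T + 2)/6 = (2 + T)/6 = ⅓ + T/6)
(a*b(7, J))*(-6) = -60*(⅓ + (⅙)*(-4))*(-6) = -60*(⅓ - ⅔)*(-6) = -60*(-⅓)*(-6) = 20*(-6) = -120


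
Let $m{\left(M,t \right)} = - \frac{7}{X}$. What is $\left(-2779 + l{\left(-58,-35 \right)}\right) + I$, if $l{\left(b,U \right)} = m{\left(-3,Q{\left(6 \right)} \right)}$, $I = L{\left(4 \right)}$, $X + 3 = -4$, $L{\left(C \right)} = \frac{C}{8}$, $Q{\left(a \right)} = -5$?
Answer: $- \frac{5555}{2} \approx -2777.5$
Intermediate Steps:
$L{\left(C \right)} = \frac{C}{8}$ ($L{\left(C \right)} = C \frac{1}{8} = \frac{C}{8}$)
$X = -7$ ($X = -3 - 4 = -7$)
$m{\left(M,t \right)} = 1$ ($m{\left(M,t \right)} = - \frac{7}{-7} = \left(-7\right) \left(- \frac{1}{7}\right) = 1$)
$I = \frac{1}{2}$ ($I = \frac{1}{8} \cdot 4 = \frac{1}{2} \approx 0.5$)
$l{\left(b,U \right)} = 1$
$\left(-2779 + l{\left(-58,-35 \right)}\right) + I = \left(-2779 + 1\right) + \frac{1}{2} = -2778 + \frac{1}{2} = - \frac{5555}{2}$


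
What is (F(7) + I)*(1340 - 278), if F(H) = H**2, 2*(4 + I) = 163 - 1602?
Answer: -716319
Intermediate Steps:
I = -1447/2 (I = -4 + (163 - 1602)/2 = -4 + (1/2)*(-1439) = -4 - 1439/2 = -1447/2 ≈ -723.50)
(F(7) + I)*(1340 - 278) = (7**2 - 1447/2)*(1340 - 278) = (49 - 1447/2)*1062 = -1349/2*1062 = -716319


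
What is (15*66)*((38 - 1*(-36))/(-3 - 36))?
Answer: -24420/13 ≈ -1878.5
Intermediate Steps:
(15*66)*((38 - 1*(-36))/(-3 - 36)) = 990*((38 + 36)/(-39)) = 990*(74*(-1/39)) = 990*(-74/39) = -24420/13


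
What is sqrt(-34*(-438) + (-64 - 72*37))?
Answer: 2*sqrt(3041) ≈ 110.29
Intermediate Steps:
sqrt(-34*(-438) + (-64 - 72*37)) = sqrt(14892 + (-64 - 2664)) = sqrt(14892 - 2728) = sqrt(12164) = 2*sqrt(3041)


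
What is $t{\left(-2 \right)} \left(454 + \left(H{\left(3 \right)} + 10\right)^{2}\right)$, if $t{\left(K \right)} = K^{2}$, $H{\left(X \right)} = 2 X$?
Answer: $2840$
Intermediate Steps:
$t{\left(-2 \right)} \left(454 + \left(H{\left(3 \right)} + 10\right)^{2}\right) = \left(-2\right)^{2} \left(454 + \left(2 \cdot 3 + 10\right)^{2}\right) = 4 \left(454 + \left(6 + 10\right)^{2}\right) = 4 \left(454 + 16^{2}\right) = 4 \left(454 + 256\right) = 4 \cdot 710 = 2840$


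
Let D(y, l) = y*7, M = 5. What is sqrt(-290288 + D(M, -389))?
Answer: I*sqrt(290253) ≈ 538.75*I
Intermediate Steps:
D(y, l) = 7*y
sqrt(-290288 + D(M, -389)) = sqrt(-290288 + 7*5) = sqrt(-290288 + 35) = sqrt(-290253) = I*sqrt(290253)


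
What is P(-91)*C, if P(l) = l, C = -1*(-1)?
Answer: -91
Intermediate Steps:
C = 1
P(-91)*C = -91*1 = -91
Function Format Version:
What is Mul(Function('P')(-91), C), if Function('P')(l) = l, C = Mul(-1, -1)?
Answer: -91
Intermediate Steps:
C = 1
Mul(Function('P')(-91), C) = Mul(-91, 1) = -91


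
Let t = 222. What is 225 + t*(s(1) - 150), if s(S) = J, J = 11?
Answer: -30633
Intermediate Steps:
s(S) = 11
225 + t*(s(1) - 150) = 225 + 222*(11 - 150) = 225 + 222*(-139) = 225 - 30858 = -30633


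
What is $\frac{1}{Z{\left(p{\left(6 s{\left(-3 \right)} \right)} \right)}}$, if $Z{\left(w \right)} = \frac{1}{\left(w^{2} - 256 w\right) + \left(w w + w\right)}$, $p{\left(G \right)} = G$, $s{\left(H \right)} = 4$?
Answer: $-4968$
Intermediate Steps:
$Z{\left(w \right)} = \frac{1}{- 255 w + 2 w^{2}}$ ($Z{\left(w \right)} = \frac{1}{\left(w^{2} - 256 w\right) + \left(w^{2} + w\right)} = \frac{1}{\left(w^{2} - 256 w\right) + \left(w + w^{2}\right)} = \frac{1}{- 255 w + 2 w^{2}}$)
$\frac{1}{Z{\left(p{\left(6 s{\left(-3 \right)} \right)} \right)}} = \frac{1}{\frac{1}{6 \cdot 4} \frac{1}{-255 + 2 \cdot 6 \cdot 4}} = \frac{1}{\frac{1}{24} \frac{1}{-255 + 2 \cdot 24}} = \frac{1}{\frac{1}{24} \frac{1}{-255 + 48}} = \frac{1}{\frac{1}{24} \frac{1}{-207}} = \frac{1}{\frac{1}{24} \left(- \frac{1}{207}\right)} = \frac{1}{- \frac{1}{4968}} = -4968$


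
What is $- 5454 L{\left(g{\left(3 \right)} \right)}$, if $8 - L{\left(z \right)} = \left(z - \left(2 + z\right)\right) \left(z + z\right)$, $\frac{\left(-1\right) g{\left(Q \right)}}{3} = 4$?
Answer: $218160$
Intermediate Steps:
$g{\left(Q \right)} = -12$ ($g{\left(Q \right)} = \left(-3\right) 4 = -12$)
$L{\left(z \right)} = 8 + 4 z$ ($L{\left(z \right)} = 8 - \left(z - \left(2 + z\right)\right) \left(z + z\right) = 8 - - 2 \cdot 2 z = 8 - - 4 z = 8 + 4 z$)
$- 5454 L{\left(g{\left(3 \right)} \right)} = - 5454 \left(8 + 4 \left(-12\right)\right) = - 5454 \left(8 - 48\right) = \left(-5454\right) \left(-40\right) = 218160$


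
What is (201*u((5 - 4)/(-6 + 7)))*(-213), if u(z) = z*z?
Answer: -42813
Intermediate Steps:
u(z) = z²
(201*u((5 - 4)/(-6 + 7)))*(-213) = (201*((5 - 4)/(-6 + 7))²)*(-213) = (201*(1/1)²)*(-213) = (201*(1*1)²)*(-213) = (201*1²)*(-213) = (201*1)*(-213) = 201*(-213) = -42813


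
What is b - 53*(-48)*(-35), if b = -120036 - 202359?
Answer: -411435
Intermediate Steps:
b = -322395
b - 53*(-48)*(-35) = -322395 - 53*(-48)*(-35) = -322395 + 2544*(-35) = -322395 - 89040 = -411435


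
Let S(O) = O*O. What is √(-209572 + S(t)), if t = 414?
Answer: 4*I*√2386 ≈ 195.39*I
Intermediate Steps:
S(O) = O²
√(-209572 + S(t)) = √(-209572 + 414²) = √(-209572 + 171396) = √(-38176) = 4*I*√2386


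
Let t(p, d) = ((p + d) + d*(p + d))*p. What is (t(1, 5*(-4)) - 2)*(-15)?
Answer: -5385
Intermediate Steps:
t(p, d) = p*(d + p + d*(d + p)) (t(p, d) = ((d + p) + d*(d + p))*p = (d + p + d*(d + p))*p = p*(d + p + d*(d + p)))
(t(1, 5*(-4)) - 2)*(-15) = (1*(5*(-4) + 1 + (5*(-4))² + (5*(-4))*1) - 2)*(-15) = (1*(-20 + 1 + (-20)² - 20*1) - 2)*(-15) = (1*(-20 + 1 + 400 - 20) - 2)*(-15) = (1*361 - 2)*(-15) = (361 - 2)*(-15) = 359*(-15) = -5385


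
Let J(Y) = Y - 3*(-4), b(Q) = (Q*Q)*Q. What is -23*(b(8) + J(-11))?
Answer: -11799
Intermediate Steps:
b(Q) = Q**3 (b(Q) = Q**2*Q = Q**3)
J(Y) = 12 + Y (J(Y) = Y + 12 = 12 + Y)
-23*(b(8) + J(-11)) = -23*(8**3 + (12 - 11)) = -23*(512 + 1) = -23*513 = -11799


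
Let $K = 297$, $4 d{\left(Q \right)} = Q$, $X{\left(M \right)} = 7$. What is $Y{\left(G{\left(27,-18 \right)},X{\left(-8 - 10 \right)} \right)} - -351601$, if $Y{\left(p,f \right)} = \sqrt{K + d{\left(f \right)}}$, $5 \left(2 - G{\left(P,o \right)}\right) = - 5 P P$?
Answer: $351601 + \frac{\sqrt{1195}}{2} \approx 3.5162 \cdot 10^{5}$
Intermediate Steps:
$d{\left(Q \right)} = \frac{Q}{4}$
$G{\left(P,o \right)} = 2 + P^{2}$ ($G{\left(P,o \right)} = 2 - \frac{- 5 P P}{5} = 2 - \frac{\left(-5\right) P^{2}}{5} = 2 + P^{2}$)
$Y{\left(p,f \right)} = \sqrt{297 + \frac{f}{4}}$
$Y{\left(G{\left(27,-18 \right)},X{\left(-8 - 10 \right)} \right)} - -351601 = \frac{\sqrt{1188 + 7}}{2} - -351601 = \frac{\sqrt{1195}}{2} + 351601 = 351601 + \frac{\sqrt{1195}}{2}$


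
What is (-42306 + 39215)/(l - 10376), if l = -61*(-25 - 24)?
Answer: 3091/7387 ≈ 0.41844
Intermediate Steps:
l = 2989 (l = -61*(-49) = 2989)
(-42306 + 39215)/(l - 10376) = (-42306 + 39215)/(2989 - 10376) = -3091/(-7387) = -3091*(-1/7387) = 3091/7387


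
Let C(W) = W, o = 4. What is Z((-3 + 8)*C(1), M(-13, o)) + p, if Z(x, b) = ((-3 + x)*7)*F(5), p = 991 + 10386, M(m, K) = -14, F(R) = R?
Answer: 11447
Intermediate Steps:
p = 11377
Z(x, b) = -105 + 35*x (Z(x, b) = ((-3 + x)*7)*5 = (-21 + 7*x)*5 = -105 + 35*x)
Z((-3 + 8)*C(1), M(-13, o)) + p = (-105 + 35*((-3 + 8)*1)) + 11377 = (-105 + 35*(5*1)) + 11377 = (-105 + 35*5) + 11377 = (-105 + 175) + 11377 = 70 + 11377 = 11447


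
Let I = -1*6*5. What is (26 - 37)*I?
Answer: 330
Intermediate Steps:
I = -30 (I = -6*5 = -30)
(26 - 37)*I = (26 - 37)*(-30) = -11*(-30) = 330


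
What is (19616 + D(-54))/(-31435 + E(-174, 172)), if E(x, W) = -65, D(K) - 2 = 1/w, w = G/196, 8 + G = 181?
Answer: -113137/181650 ≈ -0.62283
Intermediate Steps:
G = 173 (G = -8 + 181 = 173)
w = 173/196 ≈ 0.88265
D(K) = 542/173 (D(K) = 2 + 1/(173/196) = 2 + 196/173 = 542/173)
(19616 + D(-54))/(-31435 + E(-174, 172)) = (19616 + 542/173)/(-31435 - 65) = (3394110/173)/(-31500) = (3394110/173)*(-1/31500) = -113137/181650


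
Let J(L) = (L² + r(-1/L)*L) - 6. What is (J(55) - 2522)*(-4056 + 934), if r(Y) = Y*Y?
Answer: -85342992/55 ≈ -1.5517e+6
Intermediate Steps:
r(Y) = Y²
J(L) = -6 + 1/L + L² (J(L) = (L² + (-1/L)²*L) - 6 = (L² + L/L²) - 6 = (L² + 1/L) - 6 = (1/L + L²) - 6 = -6 + 1/L + L²)
(J(55) - 2522)*(-4056 + 934) = ((-6 + 1/55 + 55²) - 2522)*(-4056 + 934) = ((-6 + 1/55 + 3025) - 2522)*(-3122) = (166046/55 - 2522)*(-3122) = (27336/55)*(-3122) = -85342992/55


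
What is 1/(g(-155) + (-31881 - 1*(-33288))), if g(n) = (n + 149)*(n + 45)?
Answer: 1/2067 ≈ 0.00048379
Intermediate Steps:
g(n) = (45 + n)*(149 + n) (g(n) = (149 + n)*(45 + n) = (45 + n)*(149 + n))
1/(g(-155) + (-31881 - 1*(-33288))) = 1/((6705 + (-155)**2 + 194*(-155)) + (-31881 - 1*(-33288))) = 1/((6705 + 24025 - 30070) + (-31881 + 33288)) = 1/(660 + 1407) = 1/2067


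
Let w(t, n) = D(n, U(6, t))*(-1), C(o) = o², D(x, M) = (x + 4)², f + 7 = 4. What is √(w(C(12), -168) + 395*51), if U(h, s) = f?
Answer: I*√6751 ≈ 82.164*I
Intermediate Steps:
f = -3 (f = -7 + 4 = -3)
U(h, s) = -3
D(x, M) = (4 + x)²
w(t, n) = -(4 + n)² (w(t, n) = (4 + n)²*(-1) = -(4 + n)²)
√(w(C(12), -168) + 395*51) = √(-(4 - 168)² + 395*51) = √(-1*(-164)² + 20145) = √(-1*26896 + 20145) = √(-26896 + 20145) = √(-6751) = I*√6751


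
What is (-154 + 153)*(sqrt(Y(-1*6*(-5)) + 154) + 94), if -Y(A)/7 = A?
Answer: -94 - 2*I*sqrt(14) ≈ -94.0 - 7.4833*I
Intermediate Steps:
Y(A) = -7*A
(-154 + 153)*(sqrt(Y(-1*6*(-5)) + 154) + 94) = (-154 + 153)*(sqrt(-7*(-1*6)*(-5) + 154) + 94) = -(sqrt(-(-42)*(-5) + 154) + 94) = -(sqrt(-7*30 + 154) + 94) = -(sqrt(-210 + 154) + 94) = -(sqrt(-56) + 94) = -(2*I*sqrt(14) + 94) = -(94 + 2*I*sqrt(14)) = -94 - 2*I*sqrt(14)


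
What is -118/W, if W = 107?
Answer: -118/107 ≈ -1.1028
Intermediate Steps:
-118/W = -118/107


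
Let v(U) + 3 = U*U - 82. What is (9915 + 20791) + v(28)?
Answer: 31405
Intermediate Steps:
v(U) = -85 + U² (v(U) = -3 + (U*U - 82) = -3 + (U² - 82) = -3 + (-82 + U²) = -85 + U²)
(9915 + 20791) + v(28) = (9915 + 20791) + (-85 + 28²) = 30706 + (-85 + 784) = 30706 + 699 = 31405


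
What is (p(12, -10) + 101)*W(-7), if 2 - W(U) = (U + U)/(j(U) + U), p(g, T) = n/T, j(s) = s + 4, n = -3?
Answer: 3039/50 ≈ 60.780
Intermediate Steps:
j(s) = 4 + s
p(g, T) = -3/T
W(U) = 2 - 2*U/(4 + 2*U) (W(U) = 2 - (U + U)/((4 + U) + U) = 2 - 2*U/(4 + 2*U))
(p(12, -10) + 101)*W(-7) = (-3/(-10) + 101)*((4 - 7)/(2 - 7)) = (-3*(-1/10) + 101)*(-3/(-5)) = (3/10 + 101)*(-1/5*(-3)) = (1013/10)*(3/5) = 3039/50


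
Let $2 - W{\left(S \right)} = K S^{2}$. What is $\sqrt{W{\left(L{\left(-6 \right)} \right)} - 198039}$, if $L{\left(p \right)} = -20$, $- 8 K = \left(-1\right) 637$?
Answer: $3 i \sqrt{25543} \approx 479.47 i$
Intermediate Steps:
$K = \frac{637}{8}$ ($K = - \frac{\left(-1\right) 637}{8} = \left(- \frac{1}{8}\right) \left(-637\right) = \frac{637}{8} \approx 79.625$)
$W{\left(S \right)} = 2 - \frac{637 S^{2}}{8}$
$\sqrt{W{\left(L{\left(-6 \right)} \right)} - 198039} = \sqrt{\left(2 - \frac{637 \left(-20\right)^{2}}{8}\right) - 198039} = \sqrt{\left(2 - 31850\right) - 198039} = \sqrt{-31848 - 198039} = \sqrt{-229887} = 3 i \sqrt{25543}$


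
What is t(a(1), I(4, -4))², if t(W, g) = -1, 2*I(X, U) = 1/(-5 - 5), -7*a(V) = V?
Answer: 1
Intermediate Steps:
a(V) = -V/7
I(X, U) = -1/20 (I(X, U) = 1/(2*(-5 - 5)) = (½)/(-10) = (½)*(-⅒) = -1/20)
t(a(1), I(4, -4))² = (-1)² = 1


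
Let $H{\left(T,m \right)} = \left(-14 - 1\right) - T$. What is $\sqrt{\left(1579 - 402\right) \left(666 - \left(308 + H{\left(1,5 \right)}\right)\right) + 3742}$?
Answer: $14 \sqrt{2265} \approx 666.29$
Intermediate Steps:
$H{\left(T,m \right)} = -15 - T$
$\sqrt{\left(1579 - 402\right) \left(666 - \left(308 + H{\left(1,5 \right)}\right)\right) + 3742} = \sqrt{\left(1579 - 402\right) \left(666 - \left(293 - 1\right)\right) + 3742} = \sqrt{1177 \left(666 - 292\right) + 3742} = \sqrt{1177 \cdot 374 + 3742} = \sqrt{440198 + 3742} = \sqrt{443940} = 14 \sqrt{2265}$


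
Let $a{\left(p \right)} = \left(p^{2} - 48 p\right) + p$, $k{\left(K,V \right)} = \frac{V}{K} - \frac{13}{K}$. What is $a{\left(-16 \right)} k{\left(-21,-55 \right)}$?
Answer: $3264$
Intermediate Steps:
$k{\left(K,V \right)} = - \frac{13}{K} + \frac{V}{K}$
$a{\left(p \right)} = p^{2} - 47 p$
$a{\left(-16 \right)} k{\left(-21,-55 \right)} = - 16 \left(-47 - 16\right) \frac{-13 - 55}{-21} = \left(-16\right) \left(-63\right) \left(\left(- \frac{1}{21}\right) \left(-68\right)\right) = 1008 \cdot \frac{68}{21} = 3264$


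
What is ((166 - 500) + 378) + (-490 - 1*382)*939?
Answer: -818764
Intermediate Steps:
((166 - 500) + 378) + (-490 - 1*382)*939 = (-334 + 378) + (-490 - 382)*939 = 44 - 872*939 = 44 - 818808 = -818764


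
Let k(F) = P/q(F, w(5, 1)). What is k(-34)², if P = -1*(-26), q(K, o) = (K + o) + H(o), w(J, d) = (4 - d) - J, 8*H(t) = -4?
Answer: 2704/5329 ≈ 0.50741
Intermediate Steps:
H(t) = -½ (H(t) = (⅛)*(-4) = -½)
w(J, d) = 4 - J - d
q(K, o) = -½ + K + o (q(K, o) = (K + o) - ½ = -½ + K + o)
P = 26
k(F) = 26/(-5/2 + F) (k(F) = 26/(-½ + F + (4 - 1*5 - 1*1)) = 26/(-½ + F + (4 - 5 - 1)) = 26/(-½ + F - 2) = 26/(-5/2 + F))
k(-34)² = (52/(-5 + 2*(-34)))² = (52/(-5 - 68))² = (52/(-73))² = (52*(-1/73))² = (-52/73)² = 2704/5329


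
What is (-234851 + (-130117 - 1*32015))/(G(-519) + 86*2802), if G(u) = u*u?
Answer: -396983/510333 ≈ -0.77789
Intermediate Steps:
G(u) = u²
(-234851 + (-130117 - 1*32015))/(G(-519) + 86*2802) = (-234851 + (-130117 - 1*32015))/((-519)² + 86*2802) = (-234851 + (-130117 - 32015))/(269361 + 240972) = (-234851 - 162132)/510333 = -396983*1/510333 = -396983/510333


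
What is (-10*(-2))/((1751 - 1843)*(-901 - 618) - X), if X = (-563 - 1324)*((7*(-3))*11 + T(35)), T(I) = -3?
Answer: -2/30181 ≈ -6.6267e-5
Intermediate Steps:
X = 441558 (X = (-563 - 1324)*((7*(-3))*11 - 3) = -1887*(-21*11 - 3) = -1887*(-231 - 3) = -1887*(-234) = 441558)
(-10*(-2))/((1751 - 1843)*(-901 - 618) - X) = (-10*(-2))/((1751 - 1843)*(-901 - 618) - 1*441558) = 20/(-92*(-1519) - 441558) = 20/(139748 - 441558) = 20/(-301810) = 20*(-1/301810) = -2/30181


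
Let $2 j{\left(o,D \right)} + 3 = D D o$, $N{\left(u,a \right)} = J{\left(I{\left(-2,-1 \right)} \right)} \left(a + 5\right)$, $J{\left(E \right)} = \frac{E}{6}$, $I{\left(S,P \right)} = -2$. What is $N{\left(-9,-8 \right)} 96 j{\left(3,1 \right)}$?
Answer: $0$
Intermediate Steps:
$J{\left(E \right)} = \frac{E}{6}$ ($J{\left(E \right)} = E \frac{1}{6} = \frac{E}{6}$)
$N{\left(u,a \right)} = - \frac{5}{3} - \frac{a}{3}$ ($N{\left(u,a \right)} = \frac{1}{6} \left(-2\right) \left(a + 5\right) = - \frac{5 + a}{3} = - \frac{5}{3} - \frac{a}{3}$)
$j{\left(o,D \right)} = - \frac{3}{2} + \frac{o D^{2}}{2}$ ($j{\left(o,D \right)} = - \frac{3}{2} + \frac{D D o}{2} = - \frac{3}{2} + \frac{D^{2} o}{2} = - \frac{3}{2} + \frac{o D^{2}}{2}$)
$N{\left(-9,-8 \right)} 96 j{\left(3,1 \right)} = \left(- \frac{5}{3} - - \frac{8}{3}\right) 96 \left(- \frac{3}{2} + \frac{1}{2} \cdot 3 \cdot 1^{2}\right) = \left(- \frac{5}{3} + \frac{8}{3}\right) 96 \left(- \frac{3}{2} + \frac{1}{2} \cdot 3 \cdot 1\right) = 1 \cdot 96 \left(- \frac{3}{2} + \frac{3}{2}\right) = 96 \cdot 0 = 0$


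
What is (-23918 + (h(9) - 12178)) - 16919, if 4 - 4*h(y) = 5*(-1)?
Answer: -212051/4 ≈ -53013.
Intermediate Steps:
h(y) = 9/4 (h(y) = 1 - 5*(-1)/4 = 1 - ¼*(-5) = 1 + 5/4 = 9/4)
(-23918 + (h(9) - 12178)) - 16919 = (-23918 + (9/4 - 12178)) - 16919 = (-23918 - 48703/4) - 16919 = -144375/4 - 16919 = -212051/4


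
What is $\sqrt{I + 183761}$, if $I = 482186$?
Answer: $\sqrt{665947} \approx 816.06$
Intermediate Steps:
$\sqrt{I + 183761} = \sqrt{482186 + 183761} = \sqrt{665947}$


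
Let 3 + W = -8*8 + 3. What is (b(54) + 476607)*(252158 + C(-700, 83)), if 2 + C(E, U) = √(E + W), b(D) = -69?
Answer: 120161915928 + 953076*I*√191 ≈ 1.2016e+11 + 1.3172e+7*I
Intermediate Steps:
W = -64 (W = -3 + (-8*8 + 3) = -3 + (-64 + 3) = -3 - 61 = -64)
C(E, U) = -2 + √(-64 + E) (C(E, U) = -2 + √(E - 64) = -2 + √(-64 + E))
(b(54) + 476607)*(252158 + C(-700, 83)) = (-69 + 476607)*(252158 + (-2 + √(-64 - 700))) = 476538*(252158 + (-2 + √(-764))) = 476538*(252158 + (-2 + 2*I*√191)) = 476538*(252156 + 2*I*√191) = 120161915928 + 953076*I*√191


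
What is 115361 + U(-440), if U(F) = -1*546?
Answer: 114815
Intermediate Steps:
U(F) = -546
115361 + U(-440) = 115361 - 546 = 114815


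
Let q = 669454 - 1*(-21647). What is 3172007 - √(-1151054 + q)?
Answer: 3172007 - I*√459953 ≈ 3.172e+6 - 678.2*I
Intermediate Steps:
q = 691101 (q = 669454 + 21647 = 691101)
3172007 - √(-1151054 + q) = 3172007 - √(-1151054 + 691101) = 3172007 - √(-459953) = 3172007 - I*√459953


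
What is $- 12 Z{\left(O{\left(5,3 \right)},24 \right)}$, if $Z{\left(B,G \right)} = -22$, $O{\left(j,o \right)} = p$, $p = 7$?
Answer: $264$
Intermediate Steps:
$O{\left(j,o \right)} = 7$
$- 12 Z{\left(O{\left(5,3 \right)},24 \right)} = \left(-12\right) \left(-22\right) = 264$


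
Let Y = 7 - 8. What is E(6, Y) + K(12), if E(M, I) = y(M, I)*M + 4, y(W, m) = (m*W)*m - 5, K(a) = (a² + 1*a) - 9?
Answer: 157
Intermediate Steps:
K(a) = -9 + a + a² (K(a) = (a² + a) - 9 = (a + a²) - 9 = -9 + a + a²)
Y = -1
y(W, m) = -5 + W*m² (y(W, m) = (W*m)*m - 5 = W*m² - 5 = -5 + W*m²)
E(M, I) = 4 + M*(-5 + M*I²) (E(M, I) = (-5 + M*I²)*M + 4 = M*(-5 + M*I²) + 4 = 4 + M*(-5 + M*I²))
E(6, Y) + K(12) = (4 + 6*(-5 + 6*(-1)²)) + (-9 + 12 + 12²) = (4 + 6*(-5 + 6*1)) + (-9 + 12 + 144) = (4 + 6*(-5 + 6)) + 147 = (4 + 6*1) + 147 = (4 + 6) + 147 = 10 + 147 = 157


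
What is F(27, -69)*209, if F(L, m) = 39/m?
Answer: -2717/23 ≈ -118.13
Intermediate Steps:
F(27, -69)*209 = (39/(-69))*209 = (39*(-1/69))*209 = -13/23*209 = -2717/23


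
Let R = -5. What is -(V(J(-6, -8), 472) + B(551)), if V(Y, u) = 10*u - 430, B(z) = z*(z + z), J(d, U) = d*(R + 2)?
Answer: -611492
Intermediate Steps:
J(d, U) = -3*d (J(d, U) = d*(-5 + 2) = d*(-3) = -3*d)
B(z) = 2*z² (B(z) = z*(2*z) = 2*z²)
V(Y, u) = -430 + 10*u
-(V(J(-6, -8), 472) + B(551)) = -((-430 + 10*472) + 2*551²) = -((-430 + 4720) + 2*303601) = -(4290 + 607202) = -1*611492 = -611492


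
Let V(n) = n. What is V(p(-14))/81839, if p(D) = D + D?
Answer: -28/81839 ≈ -0.00034214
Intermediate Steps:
p(D) = 2*D
V(p(-14))/81839 = (2*(-14))/81839 = -28*1/81839 = -28/81839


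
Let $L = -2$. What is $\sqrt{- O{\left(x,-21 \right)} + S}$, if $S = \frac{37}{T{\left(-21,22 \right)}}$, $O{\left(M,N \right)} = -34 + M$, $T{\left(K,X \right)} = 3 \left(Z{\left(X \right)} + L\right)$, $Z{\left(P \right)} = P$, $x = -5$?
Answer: $\frac{\sqrt{35655}}{30} \approx 6.2942$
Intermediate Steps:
$T{\left(K,X \right)} = -6 + 3 X$ ($T{\left(K,X \right)} = 3 \left(X - 2\right) = 3 \left(-2 + X\right) = -6 + 3 X$)
$S = \frac{37}{60}$ ($S = \frac{37}{-6 + 3 \cdot 22} = \frac{37}{-6 + 66} = \frac{37}{60} \approx 0.61667$)
$\sqrt{- O{\left(x,-21 \right)} + S} = \sqrt{- (-34 - 5) + \frac{37}{60}} = \sqrt{\left(-1\right) \left(-39\right) + \frac{37}{60}} = \sqrt{39 + \frac{37}{60}} = \sqrt{\frac{2377}{60}} = \frac{\sqrt{35655}}{30}$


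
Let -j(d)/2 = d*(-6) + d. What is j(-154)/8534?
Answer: -770/4267 ≈ -0.18045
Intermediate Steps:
j(d) = 10*d (j(d) = -2*(d*(-6) + d) = -2*(-6*d + d) = -(-10)*d = 10*d)
j(-154)/8534 = (10*(-154))/8534 = -1540*1/8534 = -770/4267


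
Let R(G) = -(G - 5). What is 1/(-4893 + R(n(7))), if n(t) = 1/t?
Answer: -7/34217 ≈ -0.00020458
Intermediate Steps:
R(G) = 5 - G (R(G) = -(-5 + G) = 5 - G)
1/(-4893 + R(n(7))) = 1/(-4893 + (5 - 1/7)) = 1/(-4893 + 34/7) = 1/(-34217/7) = -7/34217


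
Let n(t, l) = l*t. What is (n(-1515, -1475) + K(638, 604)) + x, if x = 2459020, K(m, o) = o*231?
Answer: 4833169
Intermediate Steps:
K(m, o) = 231*o
(n(-1515, -1475) + K(638, 604)) + x = (-1475*(-1515) + 231*604) + 2459020 = (2234625 + 139524) + 2459020 = 2374149 + 2459020 = 4833169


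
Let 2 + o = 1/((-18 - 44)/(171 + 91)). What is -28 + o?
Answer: -1061/31 ≈ -34.226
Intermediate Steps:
o = -193/31 (o = -2 + 1/((-18 - 44)/(171 + 91)) = -2 + 1/(-62/262) = -2 + 1/(-62*1/262) = -2 + 1/(-31/131) = -2 - 131/31 = -193/31 ≈ -6.2258)
-28 + o = -28 - 193/31 = -1061/31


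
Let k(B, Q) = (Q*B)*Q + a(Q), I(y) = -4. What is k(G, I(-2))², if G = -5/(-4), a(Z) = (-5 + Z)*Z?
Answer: 3136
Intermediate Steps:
a(Z) = Z*(-5 + Z)
G = 5/4 (G = -5*(-¼) = 5/4 ≈ 1.2500)
k(B, Q) = B*Q² + Q*(-5 + Q) (k(B, Q) = (Q*B)*Q + Q*(-5 + Q) = (B*Q)*Q + Q*(-5 + Q) = B*Q² + Q*(-5 + Q))
k(G, I(-2))² = (-4*(-5 - 4 + (5/4)*(-4)))² = (-4*(-5 - 4 - 5))² = (-4*(-14))² = 56² = 3136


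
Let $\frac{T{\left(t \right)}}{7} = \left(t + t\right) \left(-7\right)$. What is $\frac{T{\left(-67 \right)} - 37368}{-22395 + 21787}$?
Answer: $\frac{15401}{304} \approx 50.661$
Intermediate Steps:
$T{\left(t \right)} = - 98 t$ ($T{\left(t \right)} = 7 \left(t + t\right) \left(-7\right) = 7 \cdot 2 t \left(-7\right) = 7 \left(- 14 t\right) = - 98 t$)
$\frac{T{\left(-67 \right)} - 37368}{-22395 + 21787} = \frac{\left(-98\right) \left(-67\right) - 37368}{-22395 + 21787} = \frac{6566 - 37368}{-608} = \left(-30802\right) \left(- \frac{1}{608}\right) = \frac{15401}{304}$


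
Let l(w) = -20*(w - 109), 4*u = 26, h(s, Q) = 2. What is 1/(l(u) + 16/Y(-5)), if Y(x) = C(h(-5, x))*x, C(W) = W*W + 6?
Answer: 25/51242 ≈ 0.00048788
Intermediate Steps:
u = 13/2 (u = (1/4)*26 = 13/2 ≈ 6.5000)
C(W) = 6 + W**2 (C(W) = W**2 + 6 = 6 + W**2)
Y(x) = 10*x (Y(x) = (6 + 2**2)*x = (6 + 4)*x = 10*x)
l(w) = 2180 - 20*w (l(w) = -20*(-109 + w) = 2180 - 20*w)
1/(l(u) + 16/Y(-5)) = 1/((2180 - 20*13/2) + 16/(10*(-5))) = 1/((2180 - 130) + 16/(-50)) = 1/(2050 - 1/50*16) = 1/(2050 - 8/25) = 1/(51242/25) = 25/51242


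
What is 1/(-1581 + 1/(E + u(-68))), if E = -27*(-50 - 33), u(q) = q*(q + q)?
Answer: -11489/18164108 ≈ -0.00063251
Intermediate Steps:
u(q) = 2*q² (u(q) = q*(2*q) = 2*q²)
E = 2241 (E = -27*(-83) = 2241)
1/(-1581 + 1/(E + u(-68))) = 1/(-1581 + 1/(2241 + 2*(-68)²)) = 1/(-1581 + 1/(2241 + 2*4624)) = 1/(-1581 + 1/(2241 + 9248)) = 1/(-1581 + 1/11489) = 1/(-18164108/11489) = -11489/18164108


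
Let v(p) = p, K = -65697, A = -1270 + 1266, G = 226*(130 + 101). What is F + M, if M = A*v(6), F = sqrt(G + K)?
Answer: -24 + 3*I*sqrt(1499) ≈ -24.0 + 116.15*I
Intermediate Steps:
G = 52206 (G = 226*231 = 52206)
A = -4
F = 3*I*sqrt(1499) (F = sqrt(52206 - 65697) = sqrt(-13491) = 3*I*sqrt(1499) ≈ 116.15*I)
M = -24 (M = -4*6 = -24)
F + M = 3*I*sqrt(1499) - 24 = -24 + 3*I*sqrt(1499)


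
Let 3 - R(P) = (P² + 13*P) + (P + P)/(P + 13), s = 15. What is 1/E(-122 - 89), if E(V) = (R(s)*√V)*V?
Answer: -14*I*√211/260581413 ≈ -7.8042e-7*I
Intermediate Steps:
R(P) = 3 - P² - 13*P - 2*P/(13 + P) (R(P) = 3 - ((P² + 13*P) + (P + P)/(P + 13)) = 3 - ((P² + 13*P) + (2*P)/(13 + P)) = 3 - ((P² + 13*P) + 2*P/(13 + P)) = 3 - (P² + 13*P + 2*P/(13 + P)) = 3 + (-P² - 13*P - 2*P/(13 + P)) = 3 - P² - 13*P - 2*P/(13 + P))
E(V) = -5853*V^(3/2)/14 (E(V) = (((39 - 1*15³ - 168*15 - 26*15²)/(13 + 15))*√V)*V = (((39 - 1*3375 - 2520 - 26*225)/28)*√V)*V = (((39 - 3375 - 2520 - 5850)/28)*√V)*V = (((1/28)*(-11706))*√V)*V = (-5853*√V/14)*V = -5853*V^(3/2)/14)
1/E(-122 - 89) = 1/(-5853*(-122 - 89)^(3/2)/14) = 1/(-(-1234983)*I*√211/14) = 1/(1234983*I*√211/14) = -14*I*√211/260581413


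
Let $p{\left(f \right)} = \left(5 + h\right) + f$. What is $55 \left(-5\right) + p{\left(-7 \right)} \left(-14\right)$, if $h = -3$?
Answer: $-205$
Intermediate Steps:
$p{\left(f \right)} = 2 + f$ ($p{\left(f \right)} = \left(5 - 3\right) + f = 2 + f$)
$55 \left(-5\right) + p{\left(-7 \right)} \left(-14\right) = 55 \left(-5\right) + \left(2 - 7\right) \left(-14\right) = -275 - -70 = -275 + 70 = -205$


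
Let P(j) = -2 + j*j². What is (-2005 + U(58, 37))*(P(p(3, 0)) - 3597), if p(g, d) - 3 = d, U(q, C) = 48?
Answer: 6990404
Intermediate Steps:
p(g, d) = 3 + d
P(j) = -2 + j³
(-2005 + U(58, 37))*(P(p(3, 0)) - 3597) = (-2005 + 48)*((-2 + (3 + 0)³) - 3597) = -1957*((-2 + 3³) - 3597) = -1957*((-2 + 27) - 3597) = -1957*(25 - 3597) = -1957*(-3572) = 6990404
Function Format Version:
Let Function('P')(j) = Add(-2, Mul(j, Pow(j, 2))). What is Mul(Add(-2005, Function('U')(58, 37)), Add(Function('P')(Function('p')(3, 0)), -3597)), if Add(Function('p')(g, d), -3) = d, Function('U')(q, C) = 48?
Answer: 6990404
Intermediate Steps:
Function('p')(g, d) = Add(3, d)
Function('P')(j) = Add(-2, Pow(j, 3))
Mul(Add(-2005, Function('U')(58, 37)), Add(Function('P')(Function('p')(3, 0)), -3597)) = Mul(Add(-2005, 48), Add(Add(-2, Pow(Add(3, 0), 3)), -3597)) = Mul(-1957, Add(Add(-2, Pow(3, 3)), -3597)) = Mul(-1957, Add(Add(-2, 27), -3597)) = Mul(-1957, Add(25, -3597)) = Mul(-1957, -3572) = 6990404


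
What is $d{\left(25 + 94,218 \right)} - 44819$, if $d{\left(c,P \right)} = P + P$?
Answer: $-44383$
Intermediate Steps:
$d{\left(c,P \right)} = 2 P$
$d{\left(25 + 94,218 \right)} - 44819 = 2 \cdot 218 - 44819 = 436 - 44819 = -44383$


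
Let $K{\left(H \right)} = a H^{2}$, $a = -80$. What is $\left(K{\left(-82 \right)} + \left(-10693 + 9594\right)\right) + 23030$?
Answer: $-515989$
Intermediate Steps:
$K{\left(H \right)} = - 80 H^{2}$
$\left(K{\left(-82 \right)} + \left(-10693 + 9594\right)\right) + 23030 = \left(- 80 \left(-82\right)^{2} + \left(-10693 + 9594\right)\right) + 23030 = \left(\left(-80\right) 6724 - 1099\right) + 23030 = \left(-537920 - 1099\right) + 23030 = -539019 + 23030 = -515989$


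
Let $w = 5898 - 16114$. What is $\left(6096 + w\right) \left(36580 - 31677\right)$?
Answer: $-20200360$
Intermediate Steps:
$w = -10216$
$\left(6096 + w\right) \left(36580 - 31677\right) = \left(6096 - 10216\right) \left(36580 - 31677\right) = \left(-4120\right) 4903 = -20200360$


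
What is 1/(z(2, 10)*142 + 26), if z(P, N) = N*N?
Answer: 1/14226 ≈ 7.0294e-5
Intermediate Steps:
z(P, N) = N²
1/(z(2, 10)*142 + 26) = 1/(10²*142 + 26) = 1/(100*142 + 26) = 1/(14200 + 26) = 1/14226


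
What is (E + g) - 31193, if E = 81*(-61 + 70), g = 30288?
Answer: -176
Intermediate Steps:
E = 729 (E = 81*9 = 729)
(E + g) - 31193 = (729 + 30288) - 31193 = 31017 - 31193 = -176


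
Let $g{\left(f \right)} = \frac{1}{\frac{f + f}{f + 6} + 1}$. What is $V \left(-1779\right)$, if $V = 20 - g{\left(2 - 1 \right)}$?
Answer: $- \frac{102589}{3} \approx -34196.0$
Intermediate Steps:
$g{\left(f \right)} = \frac{1}{1 + \frac{2 f}{6 + f}}$ ($g{\left(f \right)} = \frac{1}{\frac{2 f}{6 + f} + 1} = \frac{1}{1 + \frac{2 f}{6 + f}}$)
$V = \frac{173}{9}$ ($V = 20 - \frac{6 + \left(2 - 1\right)}{3 \left(2 + \left(2 - 1\right)\right)} = 20 - \frac{6 + 1}{3 \left(2 + 1\right)} = 20 - \frac{1}{3} \cdot \frac{1}{3} \cdot 7 = 20 - \frac{7}{9} = \frac{173}{9} \approx 19.222$)
$V \left(-1779\right) = \frac{173}{9} \left(-1779\right) = - \frac{102589}{3}$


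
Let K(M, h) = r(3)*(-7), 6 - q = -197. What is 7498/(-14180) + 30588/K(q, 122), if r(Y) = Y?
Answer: -72315883/49630 ≈ -1457.1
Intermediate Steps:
q = 203 (q = 6 - 1*(-197) = 6 + 197 = 203)
K(M, h) = -21 (K(M, h) = 3*(-7) = -21)
7498/(-14180) + 30588/K(q, 122) = 7498/(-14180) + 30588/(-21) = 7498*(-1/14180) + 30588*(-1/21) = -3749/7090 - 10196/7 = -72315883/49630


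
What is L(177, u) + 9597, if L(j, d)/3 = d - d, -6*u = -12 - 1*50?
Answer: 9597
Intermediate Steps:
u = 31/3 (u = -(-12 - 1*50)/6 = -(-12 - 50)/6 = -⅙*(-62) = 31/3 ≈ 10.333)
L(j, d) = 0 (L(j, d) = 3*(d - d) = 3*0 = 0)
L(177, u) + 9597 = 0 + 9597 = 9597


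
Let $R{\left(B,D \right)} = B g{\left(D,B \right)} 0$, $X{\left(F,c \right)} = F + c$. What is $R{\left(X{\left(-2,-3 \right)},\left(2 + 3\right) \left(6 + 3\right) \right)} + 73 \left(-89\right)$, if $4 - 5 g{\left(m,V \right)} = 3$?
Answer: $-6497$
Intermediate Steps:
$g{\left(m,V \right)} = \frac{1}{5}$ ($g{\left(m,V \right)} = \frac{4}{5} - \frac{3}{5} = \frac{1}{5}$)
$R{\left(B,D \right)} = 0$ ($R{\left(B,D \right)} = B \frac{1}{5} \cdot 0 = \frac{B}{5} \cdot 0 = 0$)
$R{\left(X{\left(-2,-3 \right)},\left(2 + 3\right) \left(6 + 3\right) \right)} + 73 \left(-89\right) = 0 + 73 \left(-89\right) = 0 - 6497 = -6497$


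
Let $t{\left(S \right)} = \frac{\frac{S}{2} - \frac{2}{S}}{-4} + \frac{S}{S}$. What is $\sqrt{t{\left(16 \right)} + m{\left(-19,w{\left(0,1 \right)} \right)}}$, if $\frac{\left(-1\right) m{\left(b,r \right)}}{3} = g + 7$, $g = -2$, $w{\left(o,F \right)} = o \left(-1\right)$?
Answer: $\frac{i \sqrt{1022}}{8} \approx 3.9961 i$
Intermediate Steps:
$w{\left(o,F \right)} = - o$
$m{\left(b,r \right)} = -15$ ($m{\left(b,r \right)} = - 3 \left(-2 + 7\right) = \left(-3\right) 5 = -15$)
$t{\left(S \right)} = 1 + \frac{1}{2 S} - \frac{S}{8}$ ($t{\left(S \right)} = \left(S \frac{1}{2} - \frac{2}{S}\right) \left(- \frac{1}{4}\right) + 1 = \left(\frac{S}{2} - \frac{2}{S}\right) \left(- \frac{1}{4}\right) + 1 = \left(\frac{1}{2 S} - \frac{S}{8}\right) + 1 = 1 + \frac{1}{2 S} - \frac{S}{8}$)
$\sqrt{t{\left(16 \right)} + m{\left(-19,w{\left(0,1 \right)} \right)}} = \sqrt{\frac{4 - 16 \left(-8 + 16\right)}{8 \cdot 16} - 15} = \sqrt{\frac{1}{8} \cdot \frac{1}{16} \left(4 - 16 \cdot 8\right) - 15} = \sqrt{\frac{1}{8} \cdot \frac{1}{16} \left(4 - 128\right) - 15} = \sqrt{\frac{1}{8} \cdot \frac{1}{16} \left(-124\right) - 15} = \sqrt{- \frac{31}{32} - 15} = \sqrt{- \frac{511}{32}} = \frac{i \sqrt{1022}}{8}$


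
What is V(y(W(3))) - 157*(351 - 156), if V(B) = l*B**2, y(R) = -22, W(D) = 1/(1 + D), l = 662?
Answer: 289793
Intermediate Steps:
V(B) = 662*B**2
V(y(W(3))) - 157*(351 - 156) = 662*(-22)**2 - 157*(351 - 156) = 662*484 - 157*195 = 320408 - 1*30615 = 320408 - 30615 = 289793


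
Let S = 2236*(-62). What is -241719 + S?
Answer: -380351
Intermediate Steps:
S = -138632
-241719 + S = -241719 - 138632 = -380351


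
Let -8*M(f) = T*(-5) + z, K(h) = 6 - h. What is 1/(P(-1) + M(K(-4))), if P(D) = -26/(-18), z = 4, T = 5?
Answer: 72/293 ≈ 0.24573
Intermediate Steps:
P(D) = 13/9 (P(D) = -26*(-1/18) = 13/9)
M(f) = 21/8 (M(f) = -(5*(-5) + 4)/8 = -(-25 + 4)/8 = -1/8*(-21) = 21/8)
1/(P(-1) + M(K(-4))) = 1/(13/9 + 21/8) = 1/(293/72) = 72/293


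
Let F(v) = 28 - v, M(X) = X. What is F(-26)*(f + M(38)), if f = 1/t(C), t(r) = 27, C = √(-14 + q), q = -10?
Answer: 2054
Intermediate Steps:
C = 2*I*√6 (C = √(-14 - 10) = √(-24) = 2*I*√6 ≈ 4.899*I)
f = 1/27 ≈ 0.037037
F(-26)*(f + M(38)) = (28 - 1*(-26))*(1/27 + 38) = (28 + 26)*(1027/27) = 54*(1027/27) = 2054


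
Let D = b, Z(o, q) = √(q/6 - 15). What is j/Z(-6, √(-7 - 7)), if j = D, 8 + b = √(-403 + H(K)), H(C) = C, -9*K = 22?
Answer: √6*(-24 + I*√3649)/(3*√(-90 + I*√14)) ≈ 5.1527 + 2.1722*I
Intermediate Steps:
K = -22/9 (K = -⅑*22 = -22/9 ≈ -2.4444)
Z(o, q) = √(-15 + q/6) (Z(o, q) = √(q*(⅙) - 15) = √(q/6 - 15) = √(-15 + q/6))
b = -8 + I*√3649/3 (b = -8 + √(-403 - 22/9) = -8 + √(-3649/9) = -8 + I*√3649/3 ≈ -8.0 + 20.136*I)
D = -8 + I*√3649/3 ≈ -8.0 + 20.136*I
j = -8 + I*√3649/3 ≈ -8.0 + 20.136*I
j/Z(-6, √(-7 - 7)) = (-8 + I*√3649/3)/((√(-540 + 6*√(-7 - 7))/6)) = (-8 + I*√3649/3)/((√(-540 + 6*√(-14))/6)) = (-8 + I*√3649/3)/((√(-540 + 6*(I*√14))/6)) = (-8 + I*√3649/3)/((√(-540 + 6*I*√14)/6)) = (-8 + I*√3649/3)*(6/√(-540 + 6*I*√14)) = 6*(-8 + I*√3649/3)/√(-540 + 6*I*√14)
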